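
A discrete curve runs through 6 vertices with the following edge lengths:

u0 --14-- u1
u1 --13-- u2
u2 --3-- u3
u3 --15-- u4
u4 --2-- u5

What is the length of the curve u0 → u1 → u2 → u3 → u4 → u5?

Arc length = 14 + 13 + 3 + 15 + 2 = 47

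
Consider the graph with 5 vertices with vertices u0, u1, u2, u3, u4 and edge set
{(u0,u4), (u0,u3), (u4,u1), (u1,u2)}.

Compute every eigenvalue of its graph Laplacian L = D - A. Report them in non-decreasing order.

Degrees: deg(u0) = 2, deg(u1) = 2, deg(u2) = 1, deg(u3) = 1, deg(u4) = 2.
L = D − A with rows/columns ordered (u0, u1, u2, u3, u4):
  [ 2,  0,  0, -1, -1]
  [ 0,  2, -1,  0, -1]
  [ 0, -1,  1,  0,  0]
  [-1,  0,  0,  1,  0]
  [-1, -1,  0,  0,  2]
Characteristic polynomial: det(λI − L) = λ(λ² − 3λ + 1)(λ² − 5λ + 5).
Roots: λ = 0; (λ² − 3λ + 1) = 0 ⇒ λ = (3 ± √5)/2 ≈ 0.382, 2.618; (λ² − 5λ + 5) = 0 ⇒ λ = (5 ± √5)/2 ≈ 1.382, 3.618.
(Check: the roots sum (with multiplicity) to 8, matching trace L = Σdeg = 2·4 = 8.)
Laplacian eigenvalues (increasing order): [0.0, 0.382, 1.382, 2.618, 3.618]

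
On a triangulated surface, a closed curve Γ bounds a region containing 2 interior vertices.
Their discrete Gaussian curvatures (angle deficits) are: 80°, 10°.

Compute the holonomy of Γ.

Holonomy = total enclosed curvature = 80° + 10° = 90°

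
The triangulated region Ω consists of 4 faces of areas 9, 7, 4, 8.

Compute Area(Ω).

9 + 7 + 4 + 8 = 28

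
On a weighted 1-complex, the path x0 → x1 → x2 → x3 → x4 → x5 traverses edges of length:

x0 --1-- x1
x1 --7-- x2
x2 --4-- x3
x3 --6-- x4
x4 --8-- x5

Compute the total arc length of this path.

Arc length = 1 + 7 + 4 + 6 + 8 = 26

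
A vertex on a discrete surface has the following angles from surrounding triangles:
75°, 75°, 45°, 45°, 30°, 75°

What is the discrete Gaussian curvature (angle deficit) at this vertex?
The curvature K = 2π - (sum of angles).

Sum of angles = 345°. K = 360° - 345° = 15° = π/12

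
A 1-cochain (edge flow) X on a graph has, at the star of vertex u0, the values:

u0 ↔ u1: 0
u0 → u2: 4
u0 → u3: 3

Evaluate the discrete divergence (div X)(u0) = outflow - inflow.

Divergence = sum of outgoing flows = 0 + 4 + 3 = 7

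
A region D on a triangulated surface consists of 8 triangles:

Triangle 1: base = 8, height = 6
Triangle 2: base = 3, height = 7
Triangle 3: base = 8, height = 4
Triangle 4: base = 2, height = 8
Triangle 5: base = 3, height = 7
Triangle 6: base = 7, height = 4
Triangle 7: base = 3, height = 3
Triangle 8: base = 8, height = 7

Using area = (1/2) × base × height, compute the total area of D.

(1/2)×8×6 + (1/2)×3×7 + (1/2)×8×4 + (1/2)×2×8 + (1/2)×3×7 + (1/2)×7×4 + (1/2)×3×3 + (1/2)×8×7 = 115.5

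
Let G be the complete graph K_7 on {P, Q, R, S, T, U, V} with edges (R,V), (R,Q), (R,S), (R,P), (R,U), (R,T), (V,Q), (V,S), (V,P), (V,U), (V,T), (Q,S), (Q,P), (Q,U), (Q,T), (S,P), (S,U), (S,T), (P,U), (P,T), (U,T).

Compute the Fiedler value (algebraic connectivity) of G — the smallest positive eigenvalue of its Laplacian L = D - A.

For the complete graph K_n, L = nI − J (J = all-ones matrix). J has eigenvalues n (once, eigenvector 𝟙) and 0 (multiplicity n−1), so L has eigenvalues 0 (once) and n (multiplicity n−1). Here n = 7: eigenvalue 0 once and 7 with multiplicity 6.
Laplacian eigenvalues: [0.0, 7.0, 7.0, 7.0, 7.0, 7.0, 7.0]. Algebraic connectivity (smallest non-zero eigenvalue) = 7.0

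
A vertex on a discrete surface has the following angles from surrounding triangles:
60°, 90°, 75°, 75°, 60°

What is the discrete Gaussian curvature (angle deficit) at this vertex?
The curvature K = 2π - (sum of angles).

Sum of angles = 360°. K = 360° - 360° = 0°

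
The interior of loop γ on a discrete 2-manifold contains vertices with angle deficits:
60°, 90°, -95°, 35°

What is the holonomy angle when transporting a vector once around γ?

Holonomy = total enclosed curvature = 60° + 90° + (-95°) + 35° = 90°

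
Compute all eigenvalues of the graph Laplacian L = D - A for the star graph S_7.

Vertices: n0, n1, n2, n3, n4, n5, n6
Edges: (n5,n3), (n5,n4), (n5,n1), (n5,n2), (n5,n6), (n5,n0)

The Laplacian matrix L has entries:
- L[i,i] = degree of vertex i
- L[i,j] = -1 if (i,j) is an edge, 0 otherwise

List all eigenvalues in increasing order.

The star S_7 is the complete bipartite graph K_{1,6} (one hub of degree 6, 6 leaves of degree 1). The Laplacian spectrum of K_{p,q} is 0, p (multiplicity q−1), q (multiplicity p−1), p+q. With p = 1, q = 6: 0 once, 1 with multiplicity 5, and 7 once. (Check: trace L = sum of degrees = 12 = 5·1 + 7.)
Laplacian eigenvalues (increasing order): [0.0, 1.0, 1.0, 1.0, 1.0, 1.0, 7.0]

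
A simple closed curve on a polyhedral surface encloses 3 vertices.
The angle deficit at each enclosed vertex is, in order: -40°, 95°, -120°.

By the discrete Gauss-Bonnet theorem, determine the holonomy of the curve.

Holonomy = total enclosed curvature = (-40°) + 95° + (-120°) = -65°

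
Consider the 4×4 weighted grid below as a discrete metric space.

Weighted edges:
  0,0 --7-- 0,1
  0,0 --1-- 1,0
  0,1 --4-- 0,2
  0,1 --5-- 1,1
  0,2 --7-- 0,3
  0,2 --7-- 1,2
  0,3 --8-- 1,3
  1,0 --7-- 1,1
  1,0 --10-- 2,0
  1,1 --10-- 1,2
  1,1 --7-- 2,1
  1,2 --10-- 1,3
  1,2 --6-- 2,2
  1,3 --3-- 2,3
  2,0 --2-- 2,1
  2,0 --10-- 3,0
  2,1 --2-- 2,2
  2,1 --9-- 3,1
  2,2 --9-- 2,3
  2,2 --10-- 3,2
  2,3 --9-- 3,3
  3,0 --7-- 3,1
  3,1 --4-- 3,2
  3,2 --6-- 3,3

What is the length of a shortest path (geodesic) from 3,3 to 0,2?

Shortest path: 3,3 → 2,3 → 1,3 → 0,3 → 0,2, total weight = 27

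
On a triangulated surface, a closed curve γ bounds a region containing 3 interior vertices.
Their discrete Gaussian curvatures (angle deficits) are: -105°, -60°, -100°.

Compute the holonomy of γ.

Holonomy = total enclosed curvature = (-105°) + (-60°) + (-100°) = -265°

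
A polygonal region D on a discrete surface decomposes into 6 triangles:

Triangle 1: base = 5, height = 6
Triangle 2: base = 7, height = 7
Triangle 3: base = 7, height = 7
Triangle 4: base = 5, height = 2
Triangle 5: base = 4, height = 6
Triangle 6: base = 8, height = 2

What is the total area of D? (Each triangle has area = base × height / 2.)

(1/2)×5×6 + (1/2)×7×7 + (1/2)×7×7 + (1/2)×5×2 + (1/2)×4×6 + (1/2)×8×2 = 89.0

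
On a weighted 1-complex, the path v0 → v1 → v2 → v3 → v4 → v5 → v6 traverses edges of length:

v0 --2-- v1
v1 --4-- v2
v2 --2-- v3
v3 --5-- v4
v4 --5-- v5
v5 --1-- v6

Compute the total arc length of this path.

Arc length = 2 + 4 + 2 + 5 + 5 + 1 = 19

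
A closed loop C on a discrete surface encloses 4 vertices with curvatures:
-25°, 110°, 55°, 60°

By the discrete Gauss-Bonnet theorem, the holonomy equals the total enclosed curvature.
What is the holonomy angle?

Holonomy = total enclosed curvature = (-25°) + 110° + 55° + 60° = 200°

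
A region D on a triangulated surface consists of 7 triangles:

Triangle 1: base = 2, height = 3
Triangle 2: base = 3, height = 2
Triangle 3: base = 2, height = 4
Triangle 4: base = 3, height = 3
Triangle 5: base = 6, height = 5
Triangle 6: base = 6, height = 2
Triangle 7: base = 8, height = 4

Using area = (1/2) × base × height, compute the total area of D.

(1/2)×2×3 + (1/2)×3×2 + (1/2)×2×4 + (1/2)×3×3 + (1/2)×6×5 + (1/2)×6×2 + (1/2)×8×4 = 51.5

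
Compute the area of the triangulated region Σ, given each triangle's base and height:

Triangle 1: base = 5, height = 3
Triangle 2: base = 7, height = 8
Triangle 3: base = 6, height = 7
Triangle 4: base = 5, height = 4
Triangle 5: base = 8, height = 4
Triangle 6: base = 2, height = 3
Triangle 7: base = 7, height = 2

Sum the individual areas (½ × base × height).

(1/2)×5×3 + (1/2)×7×8 + (1/2)×6×7 + (1/2)×5×4 + (1/2)×8×4 + (1/2)×2×3 + (1/2)×7×2 = 92.5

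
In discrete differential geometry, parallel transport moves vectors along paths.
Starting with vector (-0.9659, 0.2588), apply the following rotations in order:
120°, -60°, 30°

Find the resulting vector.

Total rotation: 120° + (-60°) + 30° = 90°. Final vector: (-0.2588, -0.9659)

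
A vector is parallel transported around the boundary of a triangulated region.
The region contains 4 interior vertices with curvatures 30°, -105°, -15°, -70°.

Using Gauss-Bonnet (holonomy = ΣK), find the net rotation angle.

Holonomy = total enclosed curvature = 30° + (-105°) + (-15°) + (-70°) = -160°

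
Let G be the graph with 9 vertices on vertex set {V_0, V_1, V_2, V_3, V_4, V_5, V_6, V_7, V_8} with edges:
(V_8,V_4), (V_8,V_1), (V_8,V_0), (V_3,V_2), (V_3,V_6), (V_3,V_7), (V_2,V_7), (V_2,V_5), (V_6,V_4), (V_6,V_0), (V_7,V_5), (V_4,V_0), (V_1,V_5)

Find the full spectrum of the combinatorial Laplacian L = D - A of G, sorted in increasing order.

Degrees: deg(V_0) = 3, deg(V_1) = 2, deg(V_2) = 3, deg(V_3) = 3, deg(V_4) = 3, deg(V_5) = 3, deg(V_6) = 3, deg(V_7) = 3, deg(V_8) = 3.
L = D − A with rows/columns ordered (V_0, V_1, V_2, V_3, V_4, V_5, V_6, V_7, V_8):
  [ 3,  0,  0,  0, -1,  0, -1,  0, -1]
  [ 0,  2,  0,  0,  0, -1,  0,  0, -1]
  [ 0,  0,  3, -1,  0, -1,  0, -1,  0]
  [ 0,  0, -1,  3,  0,  0, -1, -1,  0]
  [-1,  0,  0,  0,  3,  0, -1,  0, -1]
  [ 0, -1, -1,  0,  0,  3,  0, -1,  0]
  [-1,  0,  0, -1, -1,  0,  3,  0,  0]
  [ 0,  0, -1, -1,  0, -1,  0,  3,  0]
  [-1, -1,  0,  0, -1,  0,  0,  0,  3]
Characteristic polynomial: det(λI − L) = λ(λ² − 4λ + 2)(λ² − 6λ + 6)(λ − 3)(λ − 4)²(λ − 5).
Roots: λ = 0; (λ² − 4λ + 2) = 0 ⇒ λ = 2 ± √2 ≈ 0.5858, 3.4142; (λ² − 6λ + 6) = 0 ⇒ λ = 3 ± √3 ≈ 1.2679, 4.7321; (λ − 3) = 0 ⇒ λ = 3; (λ − 4) = 0 ⇒ λ = 4 (multiplicity 2); (λ − 5) = 0 ⇒ λ = 5.
(Check: the roots sum (with multiplicity) to 26, matching trace L = Σdeg = 2·13 = 26.)
Laplacian eigenvalues (increasing order): [0.0, 0.5858, 1.2679, 3.0, 3.4142, 4.0, 4.0, 4.7321, 5.0]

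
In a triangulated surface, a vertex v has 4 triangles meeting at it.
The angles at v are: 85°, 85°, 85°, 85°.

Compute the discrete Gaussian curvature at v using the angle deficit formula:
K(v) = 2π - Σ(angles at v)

Sum of angles = 340°. K = 360° - 340° = 20° = π/9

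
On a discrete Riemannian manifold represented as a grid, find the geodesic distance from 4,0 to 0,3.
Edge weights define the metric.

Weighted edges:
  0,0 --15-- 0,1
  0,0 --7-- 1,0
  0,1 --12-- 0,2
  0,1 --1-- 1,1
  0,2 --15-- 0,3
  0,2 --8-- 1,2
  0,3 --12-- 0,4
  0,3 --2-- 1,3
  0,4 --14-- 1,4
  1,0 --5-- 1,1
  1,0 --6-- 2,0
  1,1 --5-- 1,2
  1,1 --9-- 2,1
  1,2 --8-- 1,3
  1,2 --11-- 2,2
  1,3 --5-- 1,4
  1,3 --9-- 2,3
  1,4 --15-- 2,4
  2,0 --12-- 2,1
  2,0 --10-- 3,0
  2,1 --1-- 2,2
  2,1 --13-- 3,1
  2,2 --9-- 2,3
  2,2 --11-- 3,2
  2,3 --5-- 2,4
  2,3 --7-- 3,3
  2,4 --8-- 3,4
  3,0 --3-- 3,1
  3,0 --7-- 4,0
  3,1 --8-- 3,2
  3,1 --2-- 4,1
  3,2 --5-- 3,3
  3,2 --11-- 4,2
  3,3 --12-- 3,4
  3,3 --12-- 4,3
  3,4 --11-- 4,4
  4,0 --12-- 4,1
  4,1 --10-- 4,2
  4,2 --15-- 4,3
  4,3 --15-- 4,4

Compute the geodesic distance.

Shortest path: 4,0 → 3,0 → 3,1 → 3,2 → 3,3 → 2,3 → 1,3 → 0,3, total weight = 41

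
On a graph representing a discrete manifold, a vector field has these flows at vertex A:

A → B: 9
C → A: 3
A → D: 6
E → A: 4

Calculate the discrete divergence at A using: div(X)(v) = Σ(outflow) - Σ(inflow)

Divergence = sum of outgoing flows = 9 + (-3) + 6 + (-4) = 8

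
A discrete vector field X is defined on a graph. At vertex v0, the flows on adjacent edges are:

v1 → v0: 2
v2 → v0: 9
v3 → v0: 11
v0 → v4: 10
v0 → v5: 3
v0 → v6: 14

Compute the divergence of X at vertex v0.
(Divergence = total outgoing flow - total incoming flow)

Divergence = sum of outgoing flows = (-2) + (-9) + (-11) + 10 + 3 + 14 = 5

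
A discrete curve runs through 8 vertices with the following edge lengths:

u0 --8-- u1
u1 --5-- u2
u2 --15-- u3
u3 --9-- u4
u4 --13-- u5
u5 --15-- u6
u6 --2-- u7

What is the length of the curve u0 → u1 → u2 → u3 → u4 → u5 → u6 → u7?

Arc length = 8 + 5 + 15 + 9 + 13 + 15 + 2 = 67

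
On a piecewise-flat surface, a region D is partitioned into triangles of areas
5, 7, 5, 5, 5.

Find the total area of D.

5 + 7 + 5 + 5 + 5 = 27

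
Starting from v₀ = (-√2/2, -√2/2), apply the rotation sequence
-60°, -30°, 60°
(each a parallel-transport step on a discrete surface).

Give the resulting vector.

Total rotation: (-60°) + (-30°) + 60° = -30°. Final vector: (-0.9659, -0.2588)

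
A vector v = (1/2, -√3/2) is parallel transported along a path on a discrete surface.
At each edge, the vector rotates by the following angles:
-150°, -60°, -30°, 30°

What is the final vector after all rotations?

Total rotation: (-150°) + (-60°) + (-30°) + 30° = -210° ≡ 150° (mod 360°). Final vector: (0, 1)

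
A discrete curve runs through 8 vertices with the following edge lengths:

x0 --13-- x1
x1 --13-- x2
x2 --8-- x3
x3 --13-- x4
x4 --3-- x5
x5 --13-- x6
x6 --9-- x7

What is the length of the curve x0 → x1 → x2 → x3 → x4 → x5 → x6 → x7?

Arc length = 13 + 13 + 8 + 13 + 3 + 13 + 9 = 72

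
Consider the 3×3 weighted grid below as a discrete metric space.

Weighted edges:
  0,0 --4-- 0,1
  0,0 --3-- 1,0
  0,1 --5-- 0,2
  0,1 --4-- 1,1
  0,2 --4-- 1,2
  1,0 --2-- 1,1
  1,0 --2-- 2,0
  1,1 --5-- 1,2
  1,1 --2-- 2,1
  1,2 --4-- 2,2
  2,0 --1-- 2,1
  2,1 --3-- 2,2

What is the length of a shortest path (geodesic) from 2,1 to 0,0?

Shortest path: 2,1 → 2,0 → 1,0 → 0,0, total weight = 6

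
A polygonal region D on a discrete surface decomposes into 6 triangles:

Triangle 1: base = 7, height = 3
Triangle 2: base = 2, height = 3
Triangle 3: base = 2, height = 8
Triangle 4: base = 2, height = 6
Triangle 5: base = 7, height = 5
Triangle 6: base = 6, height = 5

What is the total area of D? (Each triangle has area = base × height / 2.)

(1/2)×7×3 + (1/2)×2×3 + (1/2)×2×8 + (1/2)×2×6 + (1/2)×7×5 + (1/2)×6×5 = 60.0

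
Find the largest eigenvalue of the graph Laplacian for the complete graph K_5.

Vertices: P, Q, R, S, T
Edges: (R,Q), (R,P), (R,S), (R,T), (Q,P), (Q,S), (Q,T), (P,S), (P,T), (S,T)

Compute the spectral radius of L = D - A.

For the complete graph K_n, L = nI − J (J = all-ones matrix). J has eigenvalues n (once, eigenvector 𝟙) and 0 (multiplicity n−1), so L has eigenvalues 0 (once) and n (multiplicity n−1). Here n = 5: eigenvalue 0 once and 5 with multiplicity 4.
Laplacian eigenvalues: [0.0, 5.0, 5.0, 5.0, 5.0]. Largest eigenvalue (spectral radius) = 5.0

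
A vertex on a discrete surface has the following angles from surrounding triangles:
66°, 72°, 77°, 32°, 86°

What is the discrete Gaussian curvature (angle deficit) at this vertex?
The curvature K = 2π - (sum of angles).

Sum of angles = 333°. K = 360° - 333° = 27° = 3π/20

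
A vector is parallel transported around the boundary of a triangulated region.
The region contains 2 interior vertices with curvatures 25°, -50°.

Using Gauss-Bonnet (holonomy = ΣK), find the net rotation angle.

Holonomy = total enclosed curvature = 25° + (-50°) = -25°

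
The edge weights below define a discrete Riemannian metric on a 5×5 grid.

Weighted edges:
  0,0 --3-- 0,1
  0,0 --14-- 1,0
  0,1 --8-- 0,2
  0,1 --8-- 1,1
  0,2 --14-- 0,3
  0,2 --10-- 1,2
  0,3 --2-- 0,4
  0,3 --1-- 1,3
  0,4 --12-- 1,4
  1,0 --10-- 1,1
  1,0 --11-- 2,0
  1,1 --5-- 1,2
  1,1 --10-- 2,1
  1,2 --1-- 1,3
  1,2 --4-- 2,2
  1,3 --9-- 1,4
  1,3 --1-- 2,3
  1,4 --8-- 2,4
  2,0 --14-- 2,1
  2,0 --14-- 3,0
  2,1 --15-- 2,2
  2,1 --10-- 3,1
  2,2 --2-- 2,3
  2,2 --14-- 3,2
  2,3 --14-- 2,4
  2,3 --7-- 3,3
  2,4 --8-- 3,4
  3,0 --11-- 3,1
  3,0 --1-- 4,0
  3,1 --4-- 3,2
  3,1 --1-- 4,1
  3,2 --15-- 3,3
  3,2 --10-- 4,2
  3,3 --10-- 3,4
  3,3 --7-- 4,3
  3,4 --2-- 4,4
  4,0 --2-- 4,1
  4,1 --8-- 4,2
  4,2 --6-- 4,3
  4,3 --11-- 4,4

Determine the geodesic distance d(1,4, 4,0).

Shortest path: 1,4 → 1,3 → 2,3 → 2,2 → 3,2 → 3,1 → 4,1 → 4,0, total weight = 33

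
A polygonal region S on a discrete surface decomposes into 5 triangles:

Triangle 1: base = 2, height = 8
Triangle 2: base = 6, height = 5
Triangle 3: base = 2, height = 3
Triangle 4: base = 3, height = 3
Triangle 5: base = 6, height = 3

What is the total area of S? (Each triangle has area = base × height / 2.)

(1/2)×2×8 + (1/2)×6×5 + (1/2)×2×3 + (1/2)×3×3 + (1/2)×6×3 = 39.5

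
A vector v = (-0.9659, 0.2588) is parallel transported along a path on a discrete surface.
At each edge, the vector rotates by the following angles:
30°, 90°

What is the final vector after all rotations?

Total rotation: 30° + 90° = 120°. Final vector: (0.2588, -0.9659)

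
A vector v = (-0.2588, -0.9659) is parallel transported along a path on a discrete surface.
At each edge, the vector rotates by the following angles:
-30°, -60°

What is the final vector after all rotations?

Total rotation: (-30°) + (-60°) = -90°. Final vector: (-0.9659, 0.2588)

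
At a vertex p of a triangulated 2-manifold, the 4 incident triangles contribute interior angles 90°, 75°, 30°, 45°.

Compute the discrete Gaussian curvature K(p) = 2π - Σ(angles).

Sum of angles = 240°. K = 360° - 240° = 120° = 2π/3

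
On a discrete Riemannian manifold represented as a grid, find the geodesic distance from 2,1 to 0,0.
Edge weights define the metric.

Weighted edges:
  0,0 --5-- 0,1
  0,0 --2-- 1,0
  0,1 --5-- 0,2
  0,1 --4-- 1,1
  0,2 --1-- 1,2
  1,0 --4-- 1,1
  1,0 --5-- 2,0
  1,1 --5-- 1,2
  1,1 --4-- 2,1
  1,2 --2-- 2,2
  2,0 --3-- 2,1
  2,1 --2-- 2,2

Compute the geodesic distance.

Shortest path: 2,1 → 2,0 → 1,0 → 0,0, total weight = 10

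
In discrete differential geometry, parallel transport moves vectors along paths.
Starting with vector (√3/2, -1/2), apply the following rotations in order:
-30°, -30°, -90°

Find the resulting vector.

Total rotation: (-30°) + (-30°) + (-90°) = -150°. Final vector: (-1, 0)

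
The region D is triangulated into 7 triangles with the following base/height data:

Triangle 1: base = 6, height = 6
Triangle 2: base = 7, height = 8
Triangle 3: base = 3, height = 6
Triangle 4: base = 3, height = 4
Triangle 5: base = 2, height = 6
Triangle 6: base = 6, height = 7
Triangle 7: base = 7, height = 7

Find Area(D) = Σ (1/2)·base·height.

(1/2)×6×6 + (1/2)×7×8 + (1/2)×3×6 + (1/2)×3×4 + (1/2)×2×6 + (1/2)×6×7 + (1/2)×7×7 = 112.5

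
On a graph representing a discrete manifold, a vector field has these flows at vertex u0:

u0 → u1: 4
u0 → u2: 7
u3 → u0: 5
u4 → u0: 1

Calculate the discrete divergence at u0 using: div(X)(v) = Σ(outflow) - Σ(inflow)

Divergence = sum of outgoing flows = 4 + 7 + (-5) + (-1) = 5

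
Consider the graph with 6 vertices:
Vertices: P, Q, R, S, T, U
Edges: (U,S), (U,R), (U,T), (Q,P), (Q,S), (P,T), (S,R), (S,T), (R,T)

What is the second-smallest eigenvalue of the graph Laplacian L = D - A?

Degrees: deg(P) = 2, deg(Q) = 2, deg(R) = 3, deg(S) = 4, deg(T) = 4, deg(U) = 3.
L = D − A with rows/columns ordered (P, Q, R, S, T, U):
  [ 2, -1,  0,  0, -1,  0]
  [-1,  2,  0, -1,  0,  0]
  [ 0,  0,  3, -1, -1, -1]
  [ 0, -1, -1,  4, -1, -1]
  [-1,  0, -1, -1,  4, -1]
  [ 0,  0, -1, -1, -1,  3]
Characteristic polynomial: det(λI − L) = λ(λ² − 6λ + 6)(λ² − 8λ + 14)(λ − 4).
Roots: λ = 0; (λ² − 6λ + 6) = 0 ⇒ λ = 3 ± √3 ≈ 1.2679, 4.7321; (λ² − 8λ + 14) = 0 ⇒ λ = 4 ± √2 ≈ 2.5858, 5.4142; (λ − 4) = 0 ⇒ λ = 4.
(Check: the roots sum (with multiplicity) to 18, matching trace L = Σdeg = 2·9 = 18.)
Laplacian eigenvalues: [0.0, 1.2679, 2.5858, 4.0, 4.7321, 5.4142]. Algebraic connectivity (smallest non-zero eigenvalue) = 1.2679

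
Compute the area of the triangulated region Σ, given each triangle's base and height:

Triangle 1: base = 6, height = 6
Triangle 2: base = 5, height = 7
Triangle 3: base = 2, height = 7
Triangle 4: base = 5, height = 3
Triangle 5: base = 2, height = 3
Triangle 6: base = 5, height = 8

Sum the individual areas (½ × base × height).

(1/2)×6×6 + (1/2)×5×7 + (1/2)×2×7 + (1/2)×5×3 + (1/2)×2×3 + (1/2)×5×8 = 73.0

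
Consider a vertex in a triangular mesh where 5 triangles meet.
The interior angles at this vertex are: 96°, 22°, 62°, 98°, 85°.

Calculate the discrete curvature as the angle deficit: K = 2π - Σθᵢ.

Sum of angles = 363°. K = 360° - 363° = -3° = -π/60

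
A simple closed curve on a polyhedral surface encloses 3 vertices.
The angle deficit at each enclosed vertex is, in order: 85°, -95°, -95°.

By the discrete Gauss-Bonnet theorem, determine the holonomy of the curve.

Holonomy = total enclosed curvature = 85° + (-95°) + (-95°) = -105°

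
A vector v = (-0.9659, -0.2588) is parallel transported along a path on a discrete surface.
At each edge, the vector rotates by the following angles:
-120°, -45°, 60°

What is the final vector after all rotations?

Total rotation: (-120°) + (-45°) + 60° = -105°. Final vector: (0, 1)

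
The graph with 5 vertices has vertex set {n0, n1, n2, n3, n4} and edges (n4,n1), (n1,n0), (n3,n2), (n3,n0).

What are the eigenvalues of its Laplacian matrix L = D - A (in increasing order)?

Degrees: deg(n0) = 2, deg(n1) = 2, deg(n2) = 1, deg(n3) = 2, deg(n4) = 1.
L = D − A with rows/columns ordered (n0, n1, n2, n3, n4):
  [ 2, -1,  0, -1,  0]
  [-1,  2,  0,  0, -1]
  [ 0,  0,  1, -1,  0]
  [-1,  0, -1,  2,  0]
  [ 0, -1,  0,  0,  1]
Characteristic polynomial: det(λI − L) = λ(λ² − 3λ + 1)(λ² − 5λ + 5).
Roots: λ = 0; (λ² − 3λ + 1) = 0 ⇒ λ = (3 ± √5)/2 ≈ 0.382, 2.618; (λ² − 5λ + 5) = 0 ⇒ λ = (5 ± √5)/2 ≈ 1.382, 3.618.
(Check: the roots sum (with multiplicity) to 8, matching trace L = Σdeg = 2·4 = 8.)
Laplacian eigenvalues (increasing order): [0.0, 0.382, 1.382, 2.618, 3.618]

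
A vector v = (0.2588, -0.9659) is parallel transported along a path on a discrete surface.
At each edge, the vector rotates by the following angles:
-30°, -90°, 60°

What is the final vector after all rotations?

Total rotation: (-30°) + (-90°) + 60° = -60°. Final vector: (-0.7071, -0.7071)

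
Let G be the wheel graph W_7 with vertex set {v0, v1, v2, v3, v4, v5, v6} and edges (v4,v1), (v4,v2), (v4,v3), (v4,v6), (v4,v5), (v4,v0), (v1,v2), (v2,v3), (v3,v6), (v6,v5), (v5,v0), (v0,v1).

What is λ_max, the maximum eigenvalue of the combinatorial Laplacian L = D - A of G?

The wheel W_7 is the join K_1 ∨ C_6 (a hub joined to every vertex of a cycle of length 6). For a join G ∨ H (G on p vertices, H on q vertices) the Laplacian spectrum is 0, p+q, the eigenvalues of L(G) other than one 0 each shifted by +q, and the eigenvalues of L(H) other than one 0 each shifted by +p. With G = K_1 (p = 1, nothing left after dropping its 0) and H = C_6 (q = 6, eigenvalues 2 − 2cos(2πk/6), k = 0, …, 5; drop k = 0), the spectrum of W_7 is 0, 7, and 1 + (2 − 2cos(2πk/6)) = 3 − 2cos(2πk/6) for k = 1, …, 5:
k=1: 3 − 2cos(π/3) = 2.0; k=2: 3 − 2cos(2π/3) = 4.0; k=3: 3 − 2cos(π) = 5.0; k=4: 3 − 2cos(4π/3) = 4.0; k=5: 3 − 2cos(5π/3) = 2.0.
Laplacian eigenvalues: [0.0, 2.0, 2.0, 4.0, 4.0, 5.0, 7.0]. Largest eigenvalue (spectral radius) = 7.0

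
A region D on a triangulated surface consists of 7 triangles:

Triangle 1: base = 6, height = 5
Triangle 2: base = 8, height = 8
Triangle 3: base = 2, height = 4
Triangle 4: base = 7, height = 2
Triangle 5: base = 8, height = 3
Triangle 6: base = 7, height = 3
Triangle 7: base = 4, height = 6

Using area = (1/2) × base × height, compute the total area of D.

(1/2)×6×5 + (1/2)×8×8 + (1/2)×2×4 + (1/2)×7×2 + (1/2)×8×3 + (1/2)×7×3 + (1/2)×4×6 = 92.5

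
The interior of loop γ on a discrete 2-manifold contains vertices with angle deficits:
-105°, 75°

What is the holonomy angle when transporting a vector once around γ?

Holonomy = total enclosed curvature = (-105°) + 75° = -30°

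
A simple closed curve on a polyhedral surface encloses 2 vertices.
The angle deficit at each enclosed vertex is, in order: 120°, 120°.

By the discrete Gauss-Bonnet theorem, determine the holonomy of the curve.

Holonomy = total enclosed curvature = 120° + 120° = 240°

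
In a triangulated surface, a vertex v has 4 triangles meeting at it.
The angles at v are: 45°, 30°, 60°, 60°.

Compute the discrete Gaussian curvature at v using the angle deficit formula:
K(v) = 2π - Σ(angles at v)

Sum of angles = 195°. K = 360° - 195° = 165°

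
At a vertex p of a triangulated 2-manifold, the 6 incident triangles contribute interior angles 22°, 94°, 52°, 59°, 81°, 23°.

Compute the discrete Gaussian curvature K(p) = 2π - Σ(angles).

Sum of angles = 331°. K = 360° - 331° = 29° = 29π/180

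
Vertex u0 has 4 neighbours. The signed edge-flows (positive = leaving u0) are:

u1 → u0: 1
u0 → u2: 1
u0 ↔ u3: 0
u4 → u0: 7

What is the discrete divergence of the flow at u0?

Divergence = sum of outgoing flows = (-1) + 1 + 0 + (-7) = -7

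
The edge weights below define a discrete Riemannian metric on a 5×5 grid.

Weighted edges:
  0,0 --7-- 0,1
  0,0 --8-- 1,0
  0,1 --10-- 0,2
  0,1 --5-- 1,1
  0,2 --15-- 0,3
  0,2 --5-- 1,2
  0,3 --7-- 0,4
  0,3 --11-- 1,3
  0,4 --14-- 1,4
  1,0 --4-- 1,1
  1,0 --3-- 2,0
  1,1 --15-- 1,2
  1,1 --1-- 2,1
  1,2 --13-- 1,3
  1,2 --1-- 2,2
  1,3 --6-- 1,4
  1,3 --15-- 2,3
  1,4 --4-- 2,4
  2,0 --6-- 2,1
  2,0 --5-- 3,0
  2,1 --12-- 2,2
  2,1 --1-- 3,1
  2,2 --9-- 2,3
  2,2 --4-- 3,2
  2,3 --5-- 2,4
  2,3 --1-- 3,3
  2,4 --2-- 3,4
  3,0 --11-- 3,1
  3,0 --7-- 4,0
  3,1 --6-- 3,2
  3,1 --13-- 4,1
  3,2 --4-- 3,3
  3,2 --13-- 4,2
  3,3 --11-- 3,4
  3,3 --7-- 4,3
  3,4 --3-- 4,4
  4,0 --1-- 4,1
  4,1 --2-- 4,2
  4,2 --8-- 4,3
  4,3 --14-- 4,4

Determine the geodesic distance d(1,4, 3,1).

Shortest path: 1,4 → 2,4 → 2,3 → 3,3 → 3,2 → 3,1, total weight = 20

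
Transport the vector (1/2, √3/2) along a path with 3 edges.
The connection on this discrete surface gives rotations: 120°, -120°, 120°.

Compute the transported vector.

Total rotation: 120° + (-120°) + 120° = 120°. Final vector: (-1, 0)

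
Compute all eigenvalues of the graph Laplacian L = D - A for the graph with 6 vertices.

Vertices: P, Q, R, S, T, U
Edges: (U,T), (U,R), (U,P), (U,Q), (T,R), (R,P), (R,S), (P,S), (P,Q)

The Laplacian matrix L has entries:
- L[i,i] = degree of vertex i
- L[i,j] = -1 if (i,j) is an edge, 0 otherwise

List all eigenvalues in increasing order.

Degrees: deg(P) = 4, deg(Q) = 2, deg(R) = 4, deg(S) = 2, deg(T) = 2, deg(U) = 4.
L = D − A with rows/columns ordered (P, Q, R, S, T, U):
  [ 4, -1, -1, -1,  0, -1]
  [-1,  2,  0,  0,  0, -1]
  [-1,  0,  4, -1, -1, -1]
  [-1,  0, -1,  2,  0,  0]
  [ 0,  0, -1,  0,  2, -1]
  [-1, -1, -1,  0, -1,  4]
Characteristic polynomial: det(λI − L) = λ(λ² − 7λ + 9)²(λ − 4).
Roots: λ = 0; (λ² − 7λ + 9) = 0 ⇒ λ = (7 ± √13)/2 ≈ 1.6972, 5.3028 (multiplicity 2); (λ − 4) = 0 ⇒ λ = 4.
(Check: the roots sum (with multiplicity) to 18, matching trace L = Σdeg = 2·9 = 18.)
Laplacian eigenvalues (increasing order): [0.0, 1.6972, 1.6972, 4.0, 5.3028, 5.3028]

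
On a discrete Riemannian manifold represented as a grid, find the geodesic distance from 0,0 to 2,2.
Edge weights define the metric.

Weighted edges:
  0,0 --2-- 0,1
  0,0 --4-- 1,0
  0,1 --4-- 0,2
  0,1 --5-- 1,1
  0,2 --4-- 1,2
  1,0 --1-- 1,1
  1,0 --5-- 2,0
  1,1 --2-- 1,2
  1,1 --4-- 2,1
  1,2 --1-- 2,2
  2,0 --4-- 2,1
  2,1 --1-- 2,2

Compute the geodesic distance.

Shortest path: 0,0 → 1,0 → 1,1 → 1,2 → 2,2, total weight = 8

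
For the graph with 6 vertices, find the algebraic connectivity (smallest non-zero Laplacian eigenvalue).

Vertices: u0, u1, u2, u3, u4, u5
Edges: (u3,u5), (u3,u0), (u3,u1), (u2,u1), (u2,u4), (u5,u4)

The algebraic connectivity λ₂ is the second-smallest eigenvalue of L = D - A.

Degrees: deg(u0) = 1, deg(u1) = 2, deg(u2) = 2, deg(u3) = 3, deg(u4) = 2, deg(u5) = 2.
L = D − A with rows/columns ordered (u0, u1, u2, u3, u4, u5):
  [ 1,  0,  0, -1,  0,  0]
  [ 0,  2, -1, -1,  0,  0]
  [ 0, -1,  2,  0, -1,  0]
  [-1, -1,  0,  3,  0, -1]
  [ 0,  0, -1,  0,  2, -1]
  [ 0,  0,  0, -1, -1,  2]
Characteristic polynomial: det(λI − L) = λ(λ² − 5λ + 3)(λ² − 5λ + 5)(λ − 2).
Roots: λ = 0; (λ² − 5λ + 3) = 0 ⇒ λ = (5 ± √13)/2 ≈ 0.6972, 4.3028; (λ² − 5λ + 5) = 0 ⇒ λ = (5 ± √5)/2 ≈ 1.382, 3.618; (λ − 2) = 0 ⇒ λ = 2.
(Check: the roots sum (with multiplicity) to 12, matching trace L = Σdeg = 2·6 = 12.)
Laplacian eigenvalues: [0.0, 0.6972, 1.382, 2.0, 3.618, 4.3028]. Algebraic connectivity (smallest non-zero eigenvalue) = 0.6972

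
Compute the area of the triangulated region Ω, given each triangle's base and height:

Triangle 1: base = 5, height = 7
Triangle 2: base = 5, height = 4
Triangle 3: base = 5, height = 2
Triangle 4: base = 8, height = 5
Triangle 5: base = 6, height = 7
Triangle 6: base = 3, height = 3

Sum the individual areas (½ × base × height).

(1/2)×5×7 + (1/2)×5×4 + (1/2)×5×2 + (1/2)×8×5 + (1/2)×6×7 + (1/2)×3×3 = 78.0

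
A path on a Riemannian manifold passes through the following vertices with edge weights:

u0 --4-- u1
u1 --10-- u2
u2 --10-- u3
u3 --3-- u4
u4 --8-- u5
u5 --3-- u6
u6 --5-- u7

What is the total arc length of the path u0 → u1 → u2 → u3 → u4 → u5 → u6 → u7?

Arc length = 4 + 10 + 10 + 3 + 8 + 3 + 5 = 43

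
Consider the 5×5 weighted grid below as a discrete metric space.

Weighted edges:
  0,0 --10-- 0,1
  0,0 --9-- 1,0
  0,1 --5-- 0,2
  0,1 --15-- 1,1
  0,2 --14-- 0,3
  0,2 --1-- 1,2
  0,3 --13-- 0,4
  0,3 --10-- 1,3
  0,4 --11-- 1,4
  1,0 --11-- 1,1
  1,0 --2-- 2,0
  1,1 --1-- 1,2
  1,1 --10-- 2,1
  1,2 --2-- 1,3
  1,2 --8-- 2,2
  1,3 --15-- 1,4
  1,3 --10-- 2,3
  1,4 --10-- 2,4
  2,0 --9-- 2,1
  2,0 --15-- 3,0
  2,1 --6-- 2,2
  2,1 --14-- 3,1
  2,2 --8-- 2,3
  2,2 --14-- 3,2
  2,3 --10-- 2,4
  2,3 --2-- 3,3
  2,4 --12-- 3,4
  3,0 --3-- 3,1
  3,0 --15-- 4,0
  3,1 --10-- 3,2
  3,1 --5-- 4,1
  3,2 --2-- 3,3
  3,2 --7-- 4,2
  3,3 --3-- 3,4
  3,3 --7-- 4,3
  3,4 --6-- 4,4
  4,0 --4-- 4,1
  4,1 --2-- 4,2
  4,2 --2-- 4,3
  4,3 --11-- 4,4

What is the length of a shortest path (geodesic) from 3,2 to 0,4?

Shortest path: 3,2 → 3,3 → 2,3 → 2,4 → 1,4 → 0,4, total weight = 35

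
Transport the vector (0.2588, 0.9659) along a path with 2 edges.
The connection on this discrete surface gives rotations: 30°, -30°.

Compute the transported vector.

Total rotation: 30° + (-30°) = 0°. Final vector: (0.2588, 0.9659)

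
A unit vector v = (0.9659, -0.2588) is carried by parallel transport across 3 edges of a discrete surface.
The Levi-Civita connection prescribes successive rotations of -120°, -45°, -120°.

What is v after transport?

Total rotation: (-120°) + (-45°) + (-120°) = -285° ≡ 75° (mod 360°). Final vector: (0.5000, 0.8660)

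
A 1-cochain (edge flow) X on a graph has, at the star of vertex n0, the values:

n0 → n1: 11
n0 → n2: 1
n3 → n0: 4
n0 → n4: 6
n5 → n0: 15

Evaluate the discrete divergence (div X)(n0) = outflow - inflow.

Divergence = sum of outgoing flows = 11 + 1 + (-4) + 6 + (-15) = -1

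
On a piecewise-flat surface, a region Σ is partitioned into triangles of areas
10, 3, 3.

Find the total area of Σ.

10 + 3 + 3 = 16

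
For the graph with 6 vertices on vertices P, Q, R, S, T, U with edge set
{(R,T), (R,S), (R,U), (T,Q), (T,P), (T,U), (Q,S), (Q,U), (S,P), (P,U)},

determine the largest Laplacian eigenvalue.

Degrees: deg(P) = 3, deg(Q) = 3, deg(R) = 3, deg(S) = 3, deg(T) = 4, deg(U) = 4.
L = D − A with rows/columns ordered (P, Q, R, S, T, U):
  [ 3,  0,  0, -1, -1, -1]
  [ 0,  3,  0, -1, -1, -1]
  [ 0,  0,  3, -1, -1, -1]
  [-1, -1, -1,  3,  0,  0]
  [-1, -1, -1,  0,  4, -1]
  [-1, -1, -1,  0, -1,  4]
Characteristic polynomial: det(λI − L) = λ(λ − 3)³(λ − 5)(λ − 6).
Roots: λ = 0; (λ − 3) = 0 ⇒ λ = 3 (multiplicity 3); (λ − 5) = 0 ⇒ λ = 5; (λ − 6) = 0 ⇒ λ = 6.
(Check: the roots sum (with multiplicity) to 20, matching trace L = Σdeg = 2·10 = 20.)
Laplacian eigenvalues: [0.0, 3.0, 3.0, 3.0, 5.0, 6.0]. Largest eigenvalue (spectral radius) = 6.0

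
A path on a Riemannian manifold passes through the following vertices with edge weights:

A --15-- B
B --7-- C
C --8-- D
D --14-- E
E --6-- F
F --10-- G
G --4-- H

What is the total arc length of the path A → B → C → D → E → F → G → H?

Arc length = 15 + 7 + 8 + 14 + 6 + 10 + 4 = 64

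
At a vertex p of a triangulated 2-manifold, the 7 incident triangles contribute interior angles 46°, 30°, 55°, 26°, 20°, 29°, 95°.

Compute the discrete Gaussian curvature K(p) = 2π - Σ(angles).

Sum of angles = 301°. K = 360° - 301° = 59° = 59π/180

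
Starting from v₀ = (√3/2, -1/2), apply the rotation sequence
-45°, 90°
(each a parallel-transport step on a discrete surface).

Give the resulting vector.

Total rotation: (-45°) + 90° = 45°. Final vector: (0.9659, 0.2588)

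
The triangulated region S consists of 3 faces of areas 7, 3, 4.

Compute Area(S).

7 + 3 + 4 = 14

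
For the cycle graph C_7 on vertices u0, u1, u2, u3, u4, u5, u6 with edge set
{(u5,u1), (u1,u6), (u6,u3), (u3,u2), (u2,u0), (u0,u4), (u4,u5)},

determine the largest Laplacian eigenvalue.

The cycle graph C_n has Laplacian eigenvalues λ_k = 2 − 2cos(2πk/n), k = 0, 1, …, n−1. Here n = 7:
k=0: 2 − 2cos(0) = 0.0; k=1: 2 − 2cos(2π/7) = 0.753; k=2: 2 − 2cos(4π/7) = 2.445; k=3: 2 − 2cos(6π/7) = 3.8019; k=4: 2 − 2cos(8π/7) = 3.8019; k=5: 2 − 2cos(10π/7) = 2.445; k=6: 2 − 2cos(12π/7) = 0.753.
Laplacian eigenvalues: [0.0, 0.753, 0.753, 2.445, 2.445, 3.8019, 3.8019]. Largest eigenvalue (spectral radius) = 3.8019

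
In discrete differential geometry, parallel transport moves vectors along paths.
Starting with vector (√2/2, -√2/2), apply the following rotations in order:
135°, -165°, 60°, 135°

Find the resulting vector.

Total rotation: 135° + (-165°) + 60° + 135° = 165°. Final vector: (-0.5000, 0.8660)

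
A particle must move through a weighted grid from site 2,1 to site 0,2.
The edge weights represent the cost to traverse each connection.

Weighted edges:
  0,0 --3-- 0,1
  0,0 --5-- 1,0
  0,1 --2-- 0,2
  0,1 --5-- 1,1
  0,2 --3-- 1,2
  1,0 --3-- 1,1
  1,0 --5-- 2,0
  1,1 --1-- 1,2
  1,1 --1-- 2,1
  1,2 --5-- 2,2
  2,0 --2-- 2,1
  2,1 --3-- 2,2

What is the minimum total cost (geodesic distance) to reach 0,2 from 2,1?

Shortest path: 2,1 → 1,1 → 1,2 → 0,2, total weight = 5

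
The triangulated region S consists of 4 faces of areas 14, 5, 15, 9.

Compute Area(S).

14 + 5 + 15 + 9 = 43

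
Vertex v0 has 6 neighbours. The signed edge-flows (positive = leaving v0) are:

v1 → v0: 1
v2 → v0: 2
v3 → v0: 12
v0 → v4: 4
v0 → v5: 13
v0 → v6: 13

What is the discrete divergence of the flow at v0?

Divergence = sum of outgoing flows = (-1) + (-2) + (-12) + 4 + 13 + 13 = 15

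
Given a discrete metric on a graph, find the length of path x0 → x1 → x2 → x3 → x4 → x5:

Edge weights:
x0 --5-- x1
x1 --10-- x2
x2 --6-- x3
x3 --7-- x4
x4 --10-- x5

Arc length = 5 + 10 + 6 + 7 + 10 = 38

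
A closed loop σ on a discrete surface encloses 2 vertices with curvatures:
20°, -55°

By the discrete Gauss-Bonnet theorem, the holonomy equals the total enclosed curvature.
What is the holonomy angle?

Holonomy = total enclosed curvature = 20° + (-55°) = -35°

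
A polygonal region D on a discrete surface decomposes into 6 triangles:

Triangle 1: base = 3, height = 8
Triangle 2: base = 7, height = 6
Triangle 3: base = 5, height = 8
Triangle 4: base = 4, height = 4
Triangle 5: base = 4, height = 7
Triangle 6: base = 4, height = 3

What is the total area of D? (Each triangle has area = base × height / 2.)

(1/2)×3×8 + (1/2)×7×6 + (1/2)×5×8 + (1/2)×4×4 + (1/2)×4×7 + (1/2)×4×3 = 81.0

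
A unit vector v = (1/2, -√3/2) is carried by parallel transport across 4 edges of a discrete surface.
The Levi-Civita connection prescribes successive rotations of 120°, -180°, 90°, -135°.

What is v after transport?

Total rotation: 120° + (-180°) + 90° + (-135°) = -105°. Final vector: (-0.9659, -0.2588)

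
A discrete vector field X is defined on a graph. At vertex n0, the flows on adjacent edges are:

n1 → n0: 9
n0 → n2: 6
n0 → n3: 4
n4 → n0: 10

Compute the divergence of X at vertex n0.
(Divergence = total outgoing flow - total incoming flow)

Divergence = sum of outgoing flows = (-9) + 6 + 4 + (-10) = -9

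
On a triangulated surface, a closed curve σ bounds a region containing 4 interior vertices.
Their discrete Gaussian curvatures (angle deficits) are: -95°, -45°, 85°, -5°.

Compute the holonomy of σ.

Holonomy = total enclosed curvature = (-95°) + (-45°) + 85° + (-5°) = -60°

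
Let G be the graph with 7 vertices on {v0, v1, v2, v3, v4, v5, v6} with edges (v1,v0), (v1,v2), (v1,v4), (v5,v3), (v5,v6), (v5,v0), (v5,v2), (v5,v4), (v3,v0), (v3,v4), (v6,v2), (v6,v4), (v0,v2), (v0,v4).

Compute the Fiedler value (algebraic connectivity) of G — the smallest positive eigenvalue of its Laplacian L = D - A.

Degrees: deg(v0) = 5, deg(v1) = 3, deg(v2) = 4, deg(v3) = 3, deg(v4) = 5, deg(v5) = 5, deg(v6) = 3.
L = D − A with rows/columns ordered (v0, v1, v2, v3, v4, v5, v6):
  [ 5, -1, -1, -1, -1, -1,  0]
  [-1,  3, -1,  0, -1,  0,  0]
  [-1, -1,  4,  0,  0, -1, -1]
  [-1,  0,  0,  3, -1, -1,  0]
  [-1, -1,  0, -1,  5, -1, -1]
  [-1,  0, -1, -1, -1,  5, -1]
  [ 0,  0, -1,  0, -1, -1,  3]
Characteristic polynomial: det(λI − L) = λ(λ² − 8λ + 14)(λ² − 9λ + 17)(λ² − 11λ + 29).
Roots: λ = 0; (λ² − 8λ + 14) = 0 ⇒ λ = 4 ± √2 ≈ 2.5858, 5.4142; (λ² − 9λ + 17) = 0 ⇒ λ = (9 ± √13)/2 ≈ 2.6972, 6.3028; (λ² − 11λ + 29) = 0 ⇒ λ = (11 ± √5)/2 ≈ 4.382, 6.618.
(Check: the roots sum (with multiplicity) to 28, matching trace L = Σdeg = 2·14 = 28.)
Laplacian eigenvalues: [0.0, 2.5858, 2.6972, 4.382, 5.4142, 6.3028, 6.618]. Algebraic connectivity (smallest non-zero eigenvalue) = 2.5858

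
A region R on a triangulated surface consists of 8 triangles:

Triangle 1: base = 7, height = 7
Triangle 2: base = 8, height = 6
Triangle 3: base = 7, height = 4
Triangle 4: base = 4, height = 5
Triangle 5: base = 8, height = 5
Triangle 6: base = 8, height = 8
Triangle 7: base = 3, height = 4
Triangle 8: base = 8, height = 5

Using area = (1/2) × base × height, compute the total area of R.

(1/2)×7×7 + (1/2)×8×6 + (1/2)×7×4 + (1/2)×4×5 + (1/2)×8×5 + (1/2)×8×8 + (1/2)×3×4 + (1/2)×8×5 = 150.5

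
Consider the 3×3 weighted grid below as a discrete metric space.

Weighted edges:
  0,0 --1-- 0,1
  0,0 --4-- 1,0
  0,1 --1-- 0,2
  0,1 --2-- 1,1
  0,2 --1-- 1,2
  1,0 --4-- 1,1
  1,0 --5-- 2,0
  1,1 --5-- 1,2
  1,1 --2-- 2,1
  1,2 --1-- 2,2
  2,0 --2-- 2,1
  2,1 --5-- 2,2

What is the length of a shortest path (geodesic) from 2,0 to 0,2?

Shortest path: 2,0 → 2,1 → 1,1 → 0,1 → 0,2, total weight = 7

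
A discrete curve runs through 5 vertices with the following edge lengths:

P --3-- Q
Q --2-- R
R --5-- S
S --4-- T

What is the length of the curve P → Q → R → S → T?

Arc length = 3 + 2 + 5 + 4 = 14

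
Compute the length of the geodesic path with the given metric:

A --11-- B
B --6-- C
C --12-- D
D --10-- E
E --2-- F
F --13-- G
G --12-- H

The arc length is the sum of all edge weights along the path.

Arc length = 11 + 6 + 12 + 10 + 2 + 13 + 12 = 66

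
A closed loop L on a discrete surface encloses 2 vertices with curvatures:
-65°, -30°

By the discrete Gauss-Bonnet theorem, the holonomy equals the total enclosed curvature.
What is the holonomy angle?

Holonomy = total enclosed curvature = (-65°) + (-30°) = -95°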